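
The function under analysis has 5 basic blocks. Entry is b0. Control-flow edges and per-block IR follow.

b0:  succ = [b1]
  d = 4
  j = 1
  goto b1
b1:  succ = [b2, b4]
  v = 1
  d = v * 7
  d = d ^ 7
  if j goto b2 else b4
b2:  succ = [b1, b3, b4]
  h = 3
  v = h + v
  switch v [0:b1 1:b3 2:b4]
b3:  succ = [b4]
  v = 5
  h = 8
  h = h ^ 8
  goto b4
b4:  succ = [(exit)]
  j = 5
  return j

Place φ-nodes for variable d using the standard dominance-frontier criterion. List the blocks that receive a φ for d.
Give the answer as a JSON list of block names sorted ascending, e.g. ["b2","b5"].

idom tree: b1←b0 b2←b1 b3←b2 b4←b1
Dom at joins:
  b1: preds {b0,b2}: {b0} ∩ {b0,b1,b2} = {b0}; idom=b0
  b4: preds {b1,b2,b3}: {b0,b1} ∩ {b0,b1,b2} ∩ {b0,b1,b2,b3} = {b0,b1}; idom=b1

DF walk-up:
  join b1 pred b0: · stop@b0
  join b1 pred b2: b2→b1 stop@b0
  join b4 pred b1: · stop@b1
  join b4 pred b2: b2 stop@b1
  join b4 pred b3: b3→b2 stop@b1
  b0 → ∅
  b1 → {b1}
  b2 → {b1,b4}
  b3 → {b4}
  b4 → ∅

φ for d: defs {b0,b1}
  DF⁺ = {b1}

Answer: ["b1"]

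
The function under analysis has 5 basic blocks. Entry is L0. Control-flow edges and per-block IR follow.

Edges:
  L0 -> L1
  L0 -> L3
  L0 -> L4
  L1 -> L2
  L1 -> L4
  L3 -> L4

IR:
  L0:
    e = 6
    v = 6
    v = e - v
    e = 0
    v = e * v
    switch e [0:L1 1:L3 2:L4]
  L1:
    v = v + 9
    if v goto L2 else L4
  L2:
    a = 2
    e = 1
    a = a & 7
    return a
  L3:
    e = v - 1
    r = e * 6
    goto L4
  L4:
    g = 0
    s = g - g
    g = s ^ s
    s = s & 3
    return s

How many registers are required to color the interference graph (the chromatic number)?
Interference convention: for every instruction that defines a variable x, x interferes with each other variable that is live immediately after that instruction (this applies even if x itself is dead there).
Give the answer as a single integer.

Answer: 2

Analysis:
Block summaries:
  L0: def={e,v} ue=∅
  L1: def={v} ue={v}
  L2: def={a,e} ue=∅
  L3: def={e,r} ue={v}
  L4: def={g,s} ue=∅

Backward fixpoint:
  live L0: ∅→{v}
  live L1: {v}→∅
  live L2: ∅→∅
  live L3: {v}→∅
  live L4: ∅→∅

Interfere edges:
  a: {e}
  e: {a,v}
  g: {s}
  r: ∅
  s: {g}
  v: {e}

Chromatic number:
  {a,e} pairwise interfere (2-clique) ⇒ χ ≥ 2
  2-colouring: r0={e,g,r}  r1={a,s,v}
  χ = 2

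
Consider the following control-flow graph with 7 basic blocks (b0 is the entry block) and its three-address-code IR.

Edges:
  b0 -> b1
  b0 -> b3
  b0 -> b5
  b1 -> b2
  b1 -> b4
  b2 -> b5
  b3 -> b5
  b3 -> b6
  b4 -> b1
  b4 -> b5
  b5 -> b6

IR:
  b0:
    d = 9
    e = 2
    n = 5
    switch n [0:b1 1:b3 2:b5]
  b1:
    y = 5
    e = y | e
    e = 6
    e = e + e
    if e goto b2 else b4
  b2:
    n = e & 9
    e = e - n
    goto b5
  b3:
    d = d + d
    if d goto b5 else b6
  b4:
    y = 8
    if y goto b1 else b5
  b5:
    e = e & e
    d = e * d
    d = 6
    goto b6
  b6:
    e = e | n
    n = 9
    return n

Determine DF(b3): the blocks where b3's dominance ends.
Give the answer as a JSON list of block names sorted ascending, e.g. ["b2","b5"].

idom tree: b1←b0 b2←b1 b3←b0 b4←b1 b5←b0 b6←b0
Dom at joins:
  b1: preds {b0,b4}: {b0} ∩ {b0,b1,b4} = {b0}; idom=b0
  b5: preds {b0,b2,b3,b4}: {b0} ∩ {b0,b1,b2} ∩ {b0,b3} ∩ {b0,b1,b4} = {b0}; idom=b0
  b6: preds {b3,b5}: {b0,b3} ∩ {b0,b5} = {b0}; idom=b0

DF derivation:
  b1←b0: walk · to b0
  b1←b4: walk b4→b1 to b0
  b5←b0: walk · to b0
  b5←b2: walk b2→b1 to b0
  b5←b3: walk b3 to b0
  b5←b4: walk b4→b1 to b0
  b6←b3: walk b3 to b0
  b6←b5: walk b5 to b0
  b0: DF=∅
  b1: DF={b1,b5}
  b2: DF={b5}
  b3: DF={b5,b6}
  b4: DF={b1,b5}
  b5: DF={b6}
  b6: DF=∅

DF(b3) = ["b5", "b6"]

Answer: ["b5", "b6"]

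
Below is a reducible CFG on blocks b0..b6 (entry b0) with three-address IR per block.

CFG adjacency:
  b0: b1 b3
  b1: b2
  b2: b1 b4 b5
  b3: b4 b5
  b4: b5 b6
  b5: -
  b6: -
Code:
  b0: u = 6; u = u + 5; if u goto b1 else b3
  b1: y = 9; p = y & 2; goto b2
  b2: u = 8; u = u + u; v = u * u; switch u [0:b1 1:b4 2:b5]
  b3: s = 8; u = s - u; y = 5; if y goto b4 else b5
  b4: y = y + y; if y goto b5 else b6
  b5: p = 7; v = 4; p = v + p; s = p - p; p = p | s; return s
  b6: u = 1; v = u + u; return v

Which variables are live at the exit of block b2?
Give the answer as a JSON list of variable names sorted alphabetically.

Per-block:
  b0: def={u} ue=∅
  b1: def={p,y} ue=∅
  b2: def={u,v} ue=∅
  b3: def={s,u,y} ue={u}
  b4: def={y} ue={y}
  b5: def={p,s,v} ue=∅
  b6: def={u,v} ue=∅

Liveness:
  b0: in=∅ out={u}
  b1: in=∅ out={y}
  b2: in={y} out={y}
  b3: in={u} out={y}
  b4: in={y} out=∅
  b5: in=∅ out=∅
  b6: in=∅ out=∅

live-out(b2) = ["y"]

Answer: ["y"]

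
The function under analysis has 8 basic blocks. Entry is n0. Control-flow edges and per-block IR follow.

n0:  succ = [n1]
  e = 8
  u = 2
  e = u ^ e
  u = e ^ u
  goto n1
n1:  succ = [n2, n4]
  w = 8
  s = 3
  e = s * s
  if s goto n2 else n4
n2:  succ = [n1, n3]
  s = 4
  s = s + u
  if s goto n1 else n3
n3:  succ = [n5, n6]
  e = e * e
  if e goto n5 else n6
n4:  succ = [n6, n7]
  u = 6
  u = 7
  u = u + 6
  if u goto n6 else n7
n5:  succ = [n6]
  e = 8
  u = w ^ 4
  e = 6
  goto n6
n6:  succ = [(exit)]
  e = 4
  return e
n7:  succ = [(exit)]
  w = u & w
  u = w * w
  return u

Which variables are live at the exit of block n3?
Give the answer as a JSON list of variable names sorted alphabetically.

Answer: ["w"]

Derivation:
Block summaries:
  n0 def {e,u} use ∅
  n1 def {e,s,w} use ∅
  n2 def {s} use {u}
  n3 def {e} use {e}
  n4 def {u} use ∅
  n5 def {e,u} use {w}
  n6 def {e} use ∅
  n7 def {u,w} use {u,w}

Live sets:
  n0: in=∅ out={u}
  n1: in={u} out={e,u,w}
  n2: in={e,u,w} out={e,u,w}
  n3: in={e,w} out={w}
  n4: in={w} out={u,w}
  n5: in={w} out=∅
  n6: in=∅ out=∅
  n7: in={u,w} out=∅

live-out(n3) = ["w"]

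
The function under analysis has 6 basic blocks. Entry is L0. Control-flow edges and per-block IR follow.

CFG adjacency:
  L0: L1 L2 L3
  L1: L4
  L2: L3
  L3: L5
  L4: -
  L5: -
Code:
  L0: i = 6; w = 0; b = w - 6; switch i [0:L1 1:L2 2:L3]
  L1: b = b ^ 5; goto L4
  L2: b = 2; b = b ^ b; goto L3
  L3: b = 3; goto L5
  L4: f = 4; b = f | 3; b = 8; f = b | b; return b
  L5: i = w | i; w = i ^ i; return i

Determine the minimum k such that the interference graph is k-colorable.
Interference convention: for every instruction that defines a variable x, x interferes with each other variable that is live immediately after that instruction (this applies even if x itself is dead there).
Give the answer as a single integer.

Answer: 3

Derivation:
def/use:
  L0: {b,i,w} / ∅
  L1: {b} / {b}
  L2: {b} / ∅
  L3: {b} / ∅
  L4: {b,f} / ∅
  L5: {i,w} / {i,w}

Live sets:
  live L0: ∅→{b,i,w}
  live L1: {b}→∅
  live L2: {i,w}→{i,w}
  live L3: {i,w}→{i,w}
  live L4: ∅→∅
  live L5: {i,w}→∅

Interfere edges:
  b — {f,i,w}
  f — {b}
  i — {b,w}
  w — {b,i}

Colouring:
  {b,i,w} pairwise interfere (3-clique) ⇒ χ ≥ 3
  assign b→R0 f→R1 i→R1 w→R2 — no edge inside a register ⇒ χ ≤ 3
  χ = 3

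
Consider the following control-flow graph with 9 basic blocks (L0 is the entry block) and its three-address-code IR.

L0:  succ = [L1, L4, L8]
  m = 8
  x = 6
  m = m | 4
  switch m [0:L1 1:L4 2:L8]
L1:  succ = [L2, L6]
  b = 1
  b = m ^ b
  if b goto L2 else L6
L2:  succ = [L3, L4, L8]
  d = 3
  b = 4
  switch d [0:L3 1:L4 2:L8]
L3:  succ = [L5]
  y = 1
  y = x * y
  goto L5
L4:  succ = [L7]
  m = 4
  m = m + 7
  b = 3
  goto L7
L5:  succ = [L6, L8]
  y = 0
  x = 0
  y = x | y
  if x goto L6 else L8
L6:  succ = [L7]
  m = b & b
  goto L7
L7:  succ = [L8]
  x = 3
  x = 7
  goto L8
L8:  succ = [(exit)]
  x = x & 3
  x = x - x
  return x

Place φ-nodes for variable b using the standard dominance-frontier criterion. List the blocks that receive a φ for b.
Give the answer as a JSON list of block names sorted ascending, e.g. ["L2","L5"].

Answer: ["L4", "L6", "L7", "L8"]

Working:
idom tree: L1←L0 L2←L1 L3←L2 L4←L0 L5←L3 L6←L1 L7←L0 L8←L0
Dom at joins:
  L4: preds {L0,L2}: {L0} ∩ {L0,L1,L2} = {L0}; idom=L0
  L6: preds {L1,L5}: {L0,L1} ∩ {L0,L1,L2,L3,L5} = {L0,L1}; idom=L1
  L7: preds {L4,L6}: {L0,L4} ∩ {L0,L1,L6} = {L0}; idom=L0
  L8: preds {L0,L2,L5,L7}: {L0} ∩ {L0,L1,L2} ∩ {L0,L1,L2,L3,L5} ∩ {L0,L7} = {L0}; idom=L0

DF derivation:
  L4←L0: walk · to L0
  L4←L2: walk L2→L1 to L0
  L6←L1: walk · to L1
  L6←L5: walk L5→L3→L2 to L1
  L7←L4: walk L4 to L0
  L7←L6: walk L6→L1 to L0
  L8←L0: walk · to L0
  L8←L2: walk L2→L1 to L0
  L8←L5: walk L5→L3→L2→L1 to L0
  L8←L7: walk L7 to L0
  L0: DF=∅
  L1: DF={L4,L7,L8}
  L2: DF={L4,L6,L8}
  L3: DF={L6,L8}
  L4: DF={L7}
  L5: DF={L6,L8}
  L6: DF={L7}
  L7: DF={L8}
  L8: DF=∅

φ for b: defs {L1,L2,L4}
  DF⁺ = {L4,L6,L7,L8}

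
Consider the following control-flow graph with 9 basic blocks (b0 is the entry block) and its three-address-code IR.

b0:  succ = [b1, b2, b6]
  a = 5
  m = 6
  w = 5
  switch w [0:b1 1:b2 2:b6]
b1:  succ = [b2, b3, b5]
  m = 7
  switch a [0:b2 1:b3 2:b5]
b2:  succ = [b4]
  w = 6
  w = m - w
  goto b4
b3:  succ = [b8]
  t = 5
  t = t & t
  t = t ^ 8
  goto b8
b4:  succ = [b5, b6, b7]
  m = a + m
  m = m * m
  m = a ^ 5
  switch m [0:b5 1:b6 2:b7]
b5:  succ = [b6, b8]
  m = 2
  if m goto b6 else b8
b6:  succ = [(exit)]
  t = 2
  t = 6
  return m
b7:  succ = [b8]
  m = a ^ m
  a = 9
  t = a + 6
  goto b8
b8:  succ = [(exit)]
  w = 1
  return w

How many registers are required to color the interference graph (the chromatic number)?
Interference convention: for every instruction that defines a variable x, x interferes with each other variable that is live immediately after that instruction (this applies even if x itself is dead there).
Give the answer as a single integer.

Answer: 3

Analysis:
Block summaries:
  b0: def={a,m,w} ue=∅
  b1: def={m} ue={a}
  b2: def={w} ue={m}
  b3: def={t} ue=∅
  b4: def={m} ue={a,m}
  b5: def={m} ue=∅
  b6: def={t} ue={m}
  b7: def={a,m,t} ue={a,m}
  b8: def={w} ue=∅

Backward fixpoint:
  live b0: ∅→{a,m}
  live b1: {a}→{a,m}
  live b2: {a,m}→{a,m}
  live b3: ∅→∅
  live b4: {a,m}→{a,m}
  live b5: ∅→{m}
  live b6: {m}→∅
  live b7: {a,m}→∅
  live b8: ∅→∅

Conflict graph:
  a — {m,w}
  m — {a,t,w}
  t — {m}
  w — {a,m}

Registers:
  {a,m,w} pairwise interfere (3-clique) ⇒ χ ≥ 3
  3-colouring: R0={m}  R1={a,t}  R2={w}
  χ = 3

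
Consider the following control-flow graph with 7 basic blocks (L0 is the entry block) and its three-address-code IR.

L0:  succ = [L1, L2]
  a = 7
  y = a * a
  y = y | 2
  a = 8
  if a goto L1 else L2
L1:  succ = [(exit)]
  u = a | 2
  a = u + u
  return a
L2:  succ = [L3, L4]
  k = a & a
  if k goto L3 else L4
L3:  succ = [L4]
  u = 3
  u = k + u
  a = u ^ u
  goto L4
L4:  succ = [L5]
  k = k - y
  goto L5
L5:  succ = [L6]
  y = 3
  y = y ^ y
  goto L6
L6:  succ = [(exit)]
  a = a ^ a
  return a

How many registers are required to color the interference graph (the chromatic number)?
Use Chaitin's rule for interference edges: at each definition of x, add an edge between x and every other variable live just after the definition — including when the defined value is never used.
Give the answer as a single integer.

Answer: 3

Analysis:
Block summaries:
  L0 def {a,y} use ∅
  L1 def {a,u} use {a}
  L2 def {k} use {a}
  L3 def {a,u} use {k}
  L4 def {k} use {k,y}
  L5 def {y} use ∅
  L6 def {a} use {a}

Liveness:
  live L0: ∅→{a,y}
  live L1: {a}→∅
  live L2: {a,y}→{a,k,y}
  live L3: {k,y}→{a,k,y}
  live L4: {a,k,y}→{a}
  live L5: {a}→{a}
  live L6: {a}→∅

Conflict graph:
  a — {k,y}
  k — {a,u,y}
  u — {k,y}
  y — {a,k,u}

Colouring:
  lower bound: {a,k,y} mutually conflict ⇒ χ ≥ 3
  3-colouring: r0={k}  r1={y}  r2={a,u}
  χ = 3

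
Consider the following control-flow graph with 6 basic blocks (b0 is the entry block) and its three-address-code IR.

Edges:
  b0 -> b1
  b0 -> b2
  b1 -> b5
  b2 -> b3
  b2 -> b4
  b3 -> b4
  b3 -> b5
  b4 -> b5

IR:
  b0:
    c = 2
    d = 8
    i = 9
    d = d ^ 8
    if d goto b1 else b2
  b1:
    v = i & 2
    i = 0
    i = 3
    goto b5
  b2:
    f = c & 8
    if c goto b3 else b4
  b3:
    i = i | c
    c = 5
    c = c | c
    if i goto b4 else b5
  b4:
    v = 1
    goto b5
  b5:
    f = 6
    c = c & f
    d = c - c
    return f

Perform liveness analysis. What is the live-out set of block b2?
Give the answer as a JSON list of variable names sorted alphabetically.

Per-block:
  b0 def {c,d,i} use ∅
  b1 def {i,v} use {i}
  b2 def {f} use {c}
  b3 def {c,i} use {c,i}
  b4 def {v} use ∅
  b5 def {c,d,f} use {c}

Backward fixpoint:
  live b0: ∅→{c,i}
  live b1: {c,i}→{c}
  live b2: {c,i}→{c,i}
  live b3: {c,i}→{c}
  live b4: {c}→{c}
  live b5: {c}→∅

live-out(b2) = ["c", "i"]

Answer: ["c", "i"]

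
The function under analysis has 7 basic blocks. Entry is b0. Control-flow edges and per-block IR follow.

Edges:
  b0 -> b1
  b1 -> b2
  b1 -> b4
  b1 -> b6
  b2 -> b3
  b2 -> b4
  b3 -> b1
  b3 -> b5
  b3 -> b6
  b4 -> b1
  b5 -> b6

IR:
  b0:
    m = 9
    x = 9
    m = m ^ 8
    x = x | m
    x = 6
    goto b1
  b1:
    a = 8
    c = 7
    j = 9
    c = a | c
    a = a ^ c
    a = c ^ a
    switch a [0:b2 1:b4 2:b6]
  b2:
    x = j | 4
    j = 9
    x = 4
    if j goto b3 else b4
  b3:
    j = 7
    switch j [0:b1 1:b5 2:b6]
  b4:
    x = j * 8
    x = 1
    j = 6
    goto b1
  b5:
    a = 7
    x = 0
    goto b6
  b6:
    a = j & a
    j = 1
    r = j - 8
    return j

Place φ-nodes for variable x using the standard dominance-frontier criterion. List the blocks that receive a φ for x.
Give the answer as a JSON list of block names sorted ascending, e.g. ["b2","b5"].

Answer: ["b1", "b4", "b6"]

Working:
idom tree: b1←b0 b2←b1 b3←b2 b4←b1 b5←b3 b6←b1
Dom∩ at merges:
  b1: preds {b0,b3,b4}: {b0} ∩ {b0,b1,b2,b3} ∩ {b0,b1,b4} = {b0}; idom=b0
  b4: preds {b1,b2}: {b0,b1} ∩ {b0,b1,b2} = {b0,b1}; idom=b1
  b6: preds {b1,b3,b5}: {b0,b1} ∩ {b0,b1,b2,b3} ∩ {b0,b1,b2,b3,b5} = {b0,b1}; idom=b1

DF derivation:
  join b1 pred b0: · stop@b0
  join b1 pred b3: b3→b2→b1 stop@b0
  join b1 pred b4: b4→b1 stop@b0
  join b4 pred b1: · stop@b1
  join b4 pred b2: b2 stop@b1
  join b6 pred b1: · stop@b1
  join b6 pred b3: b3→b2 stop@b1
  join b6 pred b5: b5→b3→b2 stop@b1
  b0 → ∅
  b1 → {b1}
  b2 → {b1,b4,b6}
  b3 → {b1,b6}
  b4 → {b1}
  b5 → {b6}
  b6 → ∅

φ for x: defs {b0,b2,b4,b5}
  DF⁺ = {b1,b4,b6}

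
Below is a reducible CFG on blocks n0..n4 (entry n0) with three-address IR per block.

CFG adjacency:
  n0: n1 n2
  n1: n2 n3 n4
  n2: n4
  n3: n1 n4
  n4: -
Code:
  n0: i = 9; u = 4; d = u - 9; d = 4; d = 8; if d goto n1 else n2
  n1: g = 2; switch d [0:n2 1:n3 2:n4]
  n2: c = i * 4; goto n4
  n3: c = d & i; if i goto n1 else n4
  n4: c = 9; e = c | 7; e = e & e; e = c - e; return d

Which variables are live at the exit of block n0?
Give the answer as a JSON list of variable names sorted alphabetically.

Block summaries:
  n0: {d,i,u} / ∅
  n1: {g} / {d}
  n2: {c} / {i}
  n3: {c} / {d,i}
  n4: {c,e} / {d}

Backward fixpoint:
  live n0: ∅→{d,i}
  live n1: {d,i}→{d,i}
  live n2: {d,i}→{d}
  live n3: {d,i}→{d,i}
  live n4: {d}→∅

live-out(n0) = ["d", "i"]

Answer: ["d", "i"]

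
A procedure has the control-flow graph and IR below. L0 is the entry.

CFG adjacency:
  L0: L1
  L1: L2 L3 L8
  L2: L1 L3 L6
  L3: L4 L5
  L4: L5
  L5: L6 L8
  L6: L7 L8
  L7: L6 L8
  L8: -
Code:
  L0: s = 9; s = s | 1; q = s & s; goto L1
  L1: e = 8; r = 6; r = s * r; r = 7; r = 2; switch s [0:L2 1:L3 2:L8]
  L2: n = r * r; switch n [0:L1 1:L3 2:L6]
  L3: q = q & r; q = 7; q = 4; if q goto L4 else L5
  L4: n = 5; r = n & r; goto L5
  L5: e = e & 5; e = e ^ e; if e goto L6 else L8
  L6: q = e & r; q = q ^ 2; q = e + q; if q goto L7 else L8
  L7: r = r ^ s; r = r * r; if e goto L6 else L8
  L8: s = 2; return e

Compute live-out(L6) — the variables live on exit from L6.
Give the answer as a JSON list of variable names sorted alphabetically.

Per-block:
  L0 def {q,s} use ∅
  L1 def {e,r} use {s}
  L2 def {n} use {r}
  L3 def {q} use {q,r}
  L4 def {n,r} use {r}
  L5 def {e} use {e}
  L6 def {q} use {e,r}
  L7 def {r} use {e,r,s}
  L8 def {s} use {e}

Live sets:
  live L0: ∅→{q,s}
  live L1: {q,s}→{e,q,r,s}
  live L2: {e,q,r,s}→{e,q,r,s}
  live L3: {e,q,r,s}→{e,r,s}
  live L4: {e,r,s}→{e,r,s}
  live L5: {e,r,s}→{e,r,s}
  live L6: {e,r,s}→{e,r,s}
  live L7: {e,r,s}→{e,r,s}
  live L8: {e}→∅

live-out(L6) = ["e", "r", "s"]

Answer: ["e", "r", "s"]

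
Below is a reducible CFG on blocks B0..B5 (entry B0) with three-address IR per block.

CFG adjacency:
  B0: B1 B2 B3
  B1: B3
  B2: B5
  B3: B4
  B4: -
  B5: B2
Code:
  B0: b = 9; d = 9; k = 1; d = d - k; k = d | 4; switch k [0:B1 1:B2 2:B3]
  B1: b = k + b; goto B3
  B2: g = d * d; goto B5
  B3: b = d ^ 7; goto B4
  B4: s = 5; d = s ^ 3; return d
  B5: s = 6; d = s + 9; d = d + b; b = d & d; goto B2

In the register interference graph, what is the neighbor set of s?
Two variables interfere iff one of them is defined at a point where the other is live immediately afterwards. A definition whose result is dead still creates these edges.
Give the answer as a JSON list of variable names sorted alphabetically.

Answer: ["b"]

Working:
Per-block:
  B0 def {b,d,k} use ∅
  B1 def {b} use {b,k}
  B2 def {g} use {d}
  B3 def {b} use {d}
  B4 def {d,s} use ∅
  B5 def {b,d,s} use {b}

Liveness:
  B0 li=∅ lo={b,d,k}
  B1 li={b,d,k} lo={d}
  B2 li={b,d} lo={b}
  B3 li={d} lo=∅
  B4 li=∅ lo=∅
  B5 li={b} lo={b,d}

Interference:
  b — {d,g,k,s}
  d — {b,k}
  g — {b}
  k — {b,d}
  s — {b}

N(s) = ["b"]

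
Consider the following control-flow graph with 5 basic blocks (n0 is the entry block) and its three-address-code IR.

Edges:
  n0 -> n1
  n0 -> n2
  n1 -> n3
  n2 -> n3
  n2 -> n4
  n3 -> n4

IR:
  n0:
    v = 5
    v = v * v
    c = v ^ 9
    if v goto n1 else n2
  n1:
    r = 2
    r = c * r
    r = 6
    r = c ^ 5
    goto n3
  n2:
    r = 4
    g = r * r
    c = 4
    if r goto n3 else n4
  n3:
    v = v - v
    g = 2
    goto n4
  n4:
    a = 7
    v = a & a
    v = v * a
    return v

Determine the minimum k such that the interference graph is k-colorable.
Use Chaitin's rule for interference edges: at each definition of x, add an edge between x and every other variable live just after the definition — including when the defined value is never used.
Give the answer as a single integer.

Answer: 3

Working:
Per-block:
  n0 def {c,v} use ∅
  n1 def {r} use {c}
  n2 def {c,g,r} use ∅
  n3 def {g,v} use {v}
  n4 def {a,v} use ∅

Backward fixpoint:
  live n0: ∅→{c,v}
  live n1: {c,v}→{v}
  live n2: {v}→{v}
  live n3: {v}→∅
  live n4: ∅→∅

Conflict graph:
  a — {v}
  c — {r,v}
  g — {r,v}
  r — {c,g,v}
  v — {a,c,g,r}

Chromatic number:
  clique {c,r,v} ⇒ need ≥ 3
  3-colouring: c0={v}  c1={a,r}  c2={c,g}
  χ = 3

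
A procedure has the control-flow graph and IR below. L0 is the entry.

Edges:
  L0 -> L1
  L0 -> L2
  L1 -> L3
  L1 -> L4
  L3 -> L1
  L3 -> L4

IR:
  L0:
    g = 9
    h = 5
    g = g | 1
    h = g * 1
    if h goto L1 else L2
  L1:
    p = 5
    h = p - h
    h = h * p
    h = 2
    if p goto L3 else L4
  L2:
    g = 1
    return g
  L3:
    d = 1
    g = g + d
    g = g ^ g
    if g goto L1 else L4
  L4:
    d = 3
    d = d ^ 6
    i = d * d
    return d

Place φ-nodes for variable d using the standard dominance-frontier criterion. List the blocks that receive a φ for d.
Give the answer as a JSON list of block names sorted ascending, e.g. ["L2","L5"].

idom tree: L1←L0 L2←L0 L3←L1 L4←L1
Join-block Dom:
  L1: preds {L0,L3}: {L0} ∩ {L0,L1,L3} = {L0}; idom=L0
  L4: preds {L1,L3}: {L0,L1} ∩ {L0,L1,L3} = {L0,L1}; idom=L1

DF derivation:
  L1←L0: walk · to L0
  L1←L3: walk L3→L1 to L0
  L4←L1: walk · to L1
  L4←L3: walk L3 to L1
  L0: DF=∅
  L1: DF={L1}
  L2: DF=∅
  L3: DF={L1,L4}
  L4: DF=∅

φ for d: defs {L3,L4}
  DF⁺ = {L1,L4}

Answer: ["L1", "L4"]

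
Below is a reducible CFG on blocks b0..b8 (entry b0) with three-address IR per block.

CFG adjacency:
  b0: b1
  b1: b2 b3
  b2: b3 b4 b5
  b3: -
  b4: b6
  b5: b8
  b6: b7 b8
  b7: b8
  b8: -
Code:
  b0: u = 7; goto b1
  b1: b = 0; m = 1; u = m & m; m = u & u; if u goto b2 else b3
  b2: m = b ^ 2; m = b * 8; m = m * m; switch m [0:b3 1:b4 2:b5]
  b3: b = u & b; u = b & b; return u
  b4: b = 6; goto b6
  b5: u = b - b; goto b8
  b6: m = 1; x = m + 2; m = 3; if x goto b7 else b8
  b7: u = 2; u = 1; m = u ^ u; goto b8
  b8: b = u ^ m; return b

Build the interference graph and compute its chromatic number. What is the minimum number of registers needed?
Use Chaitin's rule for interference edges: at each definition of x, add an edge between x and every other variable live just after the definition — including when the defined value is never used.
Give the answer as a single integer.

Answer: 3

Working:
Block summaries:
  b0: {u} / ∅
  b1: {b,m,u} / ∅
  b2: {m} / {b}
  b3: {b,u} / {b,u}
  b4: {b} / ∅
  b5: {u} / {b}
  b6: {m,x} / ∅
  b7: {m,u} / ∅
  b8: {b} / {m,u}

Backward fixpoint:
  b0: in=∅ out=∅
  b1: in=∅ out={b,u}
  b2: in={b,u} out={b,m,u}
  b3: in={b,u} out=∅
  b4: in={u} out={u}
  b5: in={b,m} out={m,u}
  b6: in={u} out={m,u}
  b7: in=∅ out={m,u}
  b8: in={m,u} out=∅

Interference:
  b: {m,u}
  m: {b,u,x}
  u: {b,m,x}
  x: {m,u}

Registers:
  lower bound: {b,m,u} mutually conflict ⇒ χ ≥ 3
  3-colouring: R0={m}  R1={u}  R2={b,x}
  χ = 3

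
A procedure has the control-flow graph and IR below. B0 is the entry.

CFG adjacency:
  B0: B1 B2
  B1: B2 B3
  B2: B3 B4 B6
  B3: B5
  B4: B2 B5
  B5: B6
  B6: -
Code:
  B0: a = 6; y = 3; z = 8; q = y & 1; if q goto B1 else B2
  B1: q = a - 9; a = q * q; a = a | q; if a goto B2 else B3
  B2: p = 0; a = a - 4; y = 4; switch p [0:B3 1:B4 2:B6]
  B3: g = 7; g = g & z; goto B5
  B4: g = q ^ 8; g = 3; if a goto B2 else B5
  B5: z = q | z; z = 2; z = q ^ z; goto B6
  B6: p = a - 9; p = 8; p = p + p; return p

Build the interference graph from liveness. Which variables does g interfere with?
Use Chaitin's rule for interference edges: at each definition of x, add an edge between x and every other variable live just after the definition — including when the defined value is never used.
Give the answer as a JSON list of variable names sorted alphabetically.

def/use:
  B0: def={a,q,y,z} ue=∅
  B1: def={a,q} ue={a}
  B2: def={a,p,y} ue={a}
  B3: def={g} ue={z}
  B4: def={g} ue={a,q}
  B5: def={z} ue={q,z}
  B6: def={p} ue={a}

Liveness:
  B0: in=∅ out={a,q,z}
  B1: in={a,z} out={a,q,z}
  B2: in={a,q,z} out={a,q,z}
  B3: in={a,q,z} out={a,q,z}
  B4: in={a,q,z} out={a,q,z}
  B5: in={a,q,z} out={a}
  B6: in={a} out=∅

Interference:
  a: {g,p,q,y,z}
  g: {a,q,z}
  p: {a,q,y,z}
  q: {a,g,p,y,z}
  y: {a,p,q,z}
  z: {a,g,p,q,y}

N(g) = ["a", "q", "z"]

Answer: ["a", "q", "z"]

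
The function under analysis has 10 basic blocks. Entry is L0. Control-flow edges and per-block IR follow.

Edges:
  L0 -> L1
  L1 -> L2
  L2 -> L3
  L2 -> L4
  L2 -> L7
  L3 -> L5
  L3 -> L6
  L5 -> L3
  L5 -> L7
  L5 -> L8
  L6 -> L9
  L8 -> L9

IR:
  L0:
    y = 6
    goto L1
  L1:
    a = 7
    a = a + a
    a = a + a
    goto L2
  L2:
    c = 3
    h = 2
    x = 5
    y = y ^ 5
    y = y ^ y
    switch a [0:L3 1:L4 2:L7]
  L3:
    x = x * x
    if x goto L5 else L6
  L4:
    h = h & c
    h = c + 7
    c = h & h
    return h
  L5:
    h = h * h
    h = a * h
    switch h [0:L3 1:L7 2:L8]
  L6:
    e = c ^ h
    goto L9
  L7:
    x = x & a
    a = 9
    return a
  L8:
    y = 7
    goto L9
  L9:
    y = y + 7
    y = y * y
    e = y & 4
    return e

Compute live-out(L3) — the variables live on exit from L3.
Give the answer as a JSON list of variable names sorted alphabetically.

Answer: ["a", "c", "h", "x", "y"]

Analysis:
Per-block:
  L0 def {y} use ∅
  L1 def {a} use ∅
  L2 def {c,h,x,y} use {a,y}
  L3 def {x} use {x}
  L4 def {c,h} use {c,h}
  L5 def {h} use {a,h}
  L6 def {e} use {c,h}
  L7 def {a,x} use {a,x}
  L8 def {y} use ∅
  L9 def {e,y} use {y}

Liveness:
  L0 li=∅ lo={y}
  L1 li={y} lo={a,y}
  L2 li={a,y} lo={a,c,h,x,y}
  L3 li={a,c,h,x,y} lo={a,c,h,x,y}
  L4 li={c,h} lo=∅
  L5 li={a,c,h,x,y} lo={a,c,h,x,y}
  L6 li={c,h,y} lo={y}
  L7 li={a,x} lo=∅
  L8 li=∅ lo={y}
  L9 li={y} lo=∅

live-out(L3) = ["a", "c", "h", "x", "y"]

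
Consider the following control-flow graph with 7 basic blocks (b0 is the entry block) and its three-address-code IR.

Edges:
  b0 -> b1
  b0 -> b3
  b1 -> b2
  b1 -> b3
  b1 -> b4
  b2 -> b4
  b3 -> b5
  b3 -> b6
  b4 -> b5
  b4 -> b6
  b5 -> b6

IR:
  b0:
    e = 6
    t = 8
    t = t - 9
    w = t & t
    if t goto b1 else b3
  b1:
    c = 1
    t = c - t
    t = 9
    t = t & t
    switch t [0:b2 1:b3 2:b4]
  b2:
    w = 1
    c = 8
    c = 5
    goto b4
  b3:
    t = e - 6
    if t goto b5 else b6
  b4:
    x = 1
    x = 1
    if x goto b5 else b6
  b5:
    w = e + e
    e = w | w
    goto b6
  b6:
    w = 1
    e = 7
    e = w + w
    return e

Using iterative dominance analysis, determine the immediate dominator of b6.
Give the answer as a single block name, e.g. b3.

Answer: b0

Derivation:
idom tree: b1←b0 b2←b1 b3←b0 b4←b1 b5←b0 b6←b0
Join-block Dom:
  b3: preds {b0,b1}: {b0} ∩ {b0,b1} = {b0}; idom=b0
  b4: preds {b1,b2}: {b0,b1} ∩ {b0,b1,b2} = {b0,b1}; idom=b1
  b5: preds {b3,b4}: {b0,b3} ∩ {b0,b1,b4} = {b0}; idom=b0
  b6: preds {b3,b4,b5}: {b0,b3} ∩ {b0,b1,b4} ∩ {b0,b5} = {b0}; idom=b0

idom(b6) = b0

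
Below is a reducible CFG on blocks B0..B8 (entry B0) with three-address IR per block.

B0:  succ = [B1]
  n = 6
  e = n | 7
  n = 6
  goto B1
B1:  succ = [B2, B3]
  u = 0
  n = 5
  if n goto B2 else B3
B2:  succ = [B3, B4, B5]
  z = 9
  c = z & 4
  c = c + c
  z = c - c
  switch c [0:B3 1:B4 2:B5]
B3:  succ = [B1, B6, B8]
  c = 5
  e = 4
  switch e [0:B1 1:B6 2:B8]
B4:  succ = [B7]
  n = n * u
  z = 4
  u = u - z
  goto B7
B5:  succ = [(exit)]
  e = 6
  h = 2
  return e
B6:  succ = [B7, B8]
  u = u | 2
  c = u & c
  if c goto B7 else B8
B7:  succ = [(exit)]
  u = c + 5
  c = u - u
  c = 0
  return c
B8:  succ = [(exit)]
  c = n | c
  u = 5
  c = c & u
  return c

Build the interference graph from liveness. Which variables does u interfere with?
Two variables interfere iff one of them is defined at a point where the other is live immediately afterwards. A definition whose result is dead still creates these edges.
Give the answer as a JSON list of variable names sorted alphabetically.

def/use:
  B0: def={e,n} ue=∅
  B1: def={n,u} ue=∅
  B2: def={c,z} ue=∅
  B3: def={c,e} ue=∅
  B4: def={n,u,z} ue={n,u}
  B5: def={e,h} ue=∅
  B6: def={c,u} ue={c,u}
  B7: def={c,u} ue={c}
  B8: def={c,u} ue={c,n}

Live sets:
  B0: in=∅ out=∅
  B1: in=∅ out={n,u}
  B2: in={n,u} out={c,n,u}
  B3: in={n,u} out={c,n,u}
  B4: in={c,n,u} out={c}
  B5: in=∅ out=∅
  B6: in={c,n,u} out={c,n}
  B7: in={c} out=∅
  B8: in={c,n} out=∅

Conflict graph:
  c↔{e,n,u,z}
  e↔{c,h,n,u}
  h↔{e}
  n↔{c,e,u,z}
  u↔{c,e,n,z}
  z↔{c,n,u}

N(u) = ["c", "e", "n", "z"]

Answer: ["c", "e", "n", "z"]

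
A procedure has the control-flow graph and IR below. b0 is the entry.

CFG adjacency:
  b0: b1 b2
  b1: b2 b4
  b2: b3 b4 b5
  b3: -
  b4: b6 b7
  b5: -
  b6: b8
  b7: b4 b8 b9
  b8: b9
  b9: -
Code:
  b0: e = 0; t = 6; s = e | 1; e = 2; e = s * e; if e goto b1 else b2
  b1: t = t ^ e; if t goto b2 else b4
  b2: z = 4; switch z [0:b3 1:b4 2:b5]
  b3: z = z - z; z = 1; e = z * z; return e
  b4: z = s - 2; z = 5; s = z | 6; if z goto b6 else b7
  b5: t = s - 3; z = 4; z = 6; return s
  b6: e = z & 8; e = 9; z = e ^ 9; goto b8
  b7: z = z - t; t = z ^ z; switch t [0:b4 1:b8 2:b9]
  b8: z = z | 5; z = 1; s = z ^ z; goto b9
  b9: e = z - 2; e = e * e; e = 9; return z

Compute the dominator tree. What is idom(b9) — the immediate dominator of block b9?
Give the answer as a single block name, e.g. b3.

Answer: b4

Analysis:
idom tree: b1←b0 b2←b0 b3←b2 b4←b0 b5←b2 b6←b4 b7←b4 b8←b4 b9←b4
Dom∩ at merges:
  b2: preds {b0,b1}: {b0} ∩ {b0,b1} = {b0}; idom=b0
  b4: preds {b1,b2,b7}: {b0,b1} ∩ {b0,b2} ∩ {b0,b4,b7} = {b0}; idom=b0
  b8: preds {b6,b7}: {b0,b4,b6} ∩ {b0,b4,b7} = {b0,b4}; idom=b4
  b9: preds {b7,b8}: {b0,b4,b7} ∩ {b0,b4,b8} = {b0,b4}; idom=b4

idom(b9) = b4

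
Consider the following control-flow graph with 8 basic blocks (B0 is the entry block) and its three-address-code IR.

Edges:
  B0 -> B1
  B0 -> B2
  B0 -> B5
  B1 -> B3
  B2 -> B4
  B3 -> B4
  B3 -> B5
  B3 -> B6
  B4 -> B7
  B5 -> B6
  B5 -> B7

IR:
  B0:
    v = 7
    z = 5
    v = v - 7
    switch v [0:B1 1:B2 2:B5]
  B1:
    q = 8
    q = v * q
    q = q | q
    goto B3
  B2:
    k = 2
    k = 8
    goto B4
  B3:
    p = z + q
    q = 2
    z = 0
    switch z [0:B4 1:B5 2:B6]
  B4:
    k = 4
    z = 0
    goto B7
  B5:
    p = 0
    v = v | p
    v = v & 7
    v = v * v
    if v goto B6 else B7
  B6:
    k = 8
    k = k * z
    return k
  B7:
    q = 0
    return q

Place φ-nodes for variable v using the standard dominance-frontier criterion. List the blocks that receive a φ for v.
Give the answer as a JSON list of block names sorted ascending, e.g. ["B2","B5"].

Answer: ["B6", "B7"]

Analysis:
idom tree: B1←B0 B2←B0 B3←B1 B4←B0 B5←B0 B6←B0 B7←B0
Dom at joins:
  B4: preds {B2,B3}: {B0,B2} ∩ {B0,B1,B3} = {B0}; idom=B0
  B5: preds {B0,B3}: {B0} ∩ {B0,B1,B3} = {B0}; idom=B0
  B6: preds {B3,B5}: {B0,B1,B3} ∩ {B0,B5} = {B0}; idom=B0
  B7: preds {B4,B5}: {B0,B4} ∩ {B0,B5} = {B0}; idom=B0

Frontier:
  join B4 pred B2: B2 stop@B0
  join B4 pred B3: B3→B1 stop@B0
  join B5 pred B0: · stop@B0
  join B5 pred B3: B3→B1 stop@B0
  join B6 pred B3: B3→B1 stop@B0
  join B6 pred B5: B5 stop@B0
  join B7 pred B4: B4 stop@B0
  join B7 pred B5: B5 stop@B0
  B0 → ∅
  B1 → {B4,B5,B6}
  B2 → {B4}
  B3 → {B4,B5,B6}
  B4 → {B7}
  B5 → {B6,B7}
  B6 → ∅
  B7 → ∅

φ for v: defs {B0,B5}
  DF⁺ = {B6,B7}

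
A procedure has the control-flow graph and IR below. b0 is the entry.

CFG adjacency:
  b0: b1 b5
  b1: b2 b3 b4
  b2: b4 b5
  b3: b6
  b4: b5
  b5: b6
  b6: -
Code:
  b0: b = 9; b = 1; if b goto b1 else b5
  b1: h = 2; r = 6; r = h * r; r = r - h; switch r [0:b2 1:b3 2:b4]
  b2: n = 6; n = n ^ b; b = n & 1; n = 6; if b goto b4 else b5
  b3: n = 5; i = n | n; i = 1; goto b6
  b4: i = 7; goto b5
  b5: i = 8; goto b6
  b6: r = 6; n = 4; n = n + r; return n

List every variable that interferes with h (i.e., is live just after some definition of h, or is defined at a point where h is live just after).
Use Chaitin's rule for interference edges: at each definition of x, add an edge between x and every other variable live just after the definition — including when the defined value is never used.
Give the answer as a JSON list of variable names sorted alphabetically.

Block summaries:
  b0: def={b} ue=∅
  b1: def={h,r} ue=∅
  b2: def={b,n} ue={b}
  b3: def={i,n} ue=∅
  b4: def={i} ue=∅
  b5: def={i} ue=∅
  b6: def={n,r} ue=∅

Backward fixpoint:
  b0: in=∅ out={b}
  b1: in={b} out={b}
  b2: in={b} out=∅
  b3: in=∅ out=∅
  b4: in=∅ out=∅
  b5: in=∅ out=∅
  b6: in=∅ out=∅

Interference:
  b: {h,n,r}
  h: {b,r}
  i: ∅
  n: {b,r}
  r: {b,h,n}

N(h) = ["b", "r"]

Answer: ["b", "r"]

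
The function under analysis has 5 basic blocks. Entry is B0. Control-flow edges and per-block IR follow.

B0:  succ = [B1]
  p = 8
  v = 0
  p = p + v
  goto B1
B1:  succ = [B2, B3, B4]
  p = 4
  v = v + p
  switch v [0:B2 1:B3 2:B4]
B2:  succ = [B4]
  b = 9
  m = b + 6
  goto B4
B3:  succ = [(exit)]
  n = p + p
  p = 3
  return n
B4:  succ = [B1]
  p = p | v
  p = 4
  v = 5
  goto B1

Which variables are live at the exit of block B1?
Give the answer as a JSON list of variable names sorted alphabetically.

Answer: ["p", "v"]

Analysis:
def/use:
  B0: def={p,v} ue=∅
  B1: def={p,v} ue={v}
  B2: def={b,m} ue=∅
  B3: def={n,p} ue={p}
  B4: def={p,v} ue={p,v}

Backward fixpoint:
  B0: in=∅ out={v}
  B1: in={v} out={p,v}
  B2: in={p,v} out={p,v}
  B3: in={p} out=∅
  B4: in={p,v} out={v}

live-out(B1) = ["p", "v"]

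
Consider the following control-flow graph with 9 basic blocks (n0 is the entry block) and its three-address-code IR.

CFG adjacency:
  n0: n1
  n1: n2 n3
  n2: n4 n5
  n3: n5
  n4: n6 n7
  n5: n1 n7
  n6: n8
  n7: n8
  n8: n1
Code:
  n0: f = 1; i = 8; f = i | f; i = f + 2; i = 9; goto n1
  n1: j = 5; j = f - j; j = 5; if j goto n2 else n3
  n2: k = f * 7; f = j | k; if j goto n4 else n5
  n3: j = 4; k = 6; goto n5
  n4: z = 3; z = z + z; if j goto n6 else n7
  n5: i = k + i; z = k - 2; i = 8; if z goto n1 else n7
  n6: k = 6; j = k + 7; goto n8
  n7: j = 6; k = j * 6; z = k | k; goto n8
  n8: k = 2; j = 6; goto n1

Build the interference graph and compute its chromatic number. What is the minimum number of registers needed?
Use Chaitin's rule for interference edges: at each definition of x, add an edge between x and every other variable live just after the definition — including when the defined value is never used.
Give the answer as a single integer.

Answer: 4

Derivation:
Per-block:
  n0: {f,i} / ∅
  n1: {j} / {f}
  n2: {f,k} / {f,j}
  n3: {j,k} / ∅
  n4: {z} / {j}
  n5: {i,z} / {i,k}
  n6: {j,k} / ∅
  n7: {j,k,z} / ∅
  n8: {j,k} / ∅

Live sets:
  n0: in=∅ out={f,i}
  n1: in={f,i} out={f,i,j}
  n2: in={f,i,j} out={f,i,j,k}
  n3: in={f,i} out={f,i,k}
  n4: in={f,i,j} out={f,i}
  n5: in={f,i,k} out={f,i}
  n6: in={f,i} out={f,i}
  n7: in={f,i} out={f,i}
  n8: in={f,i} out={f,i}

Conflict graph:
  f — {i,j,k,z}
  i — {f,j,k,z}
  j — {f,i,k,z}
  k — {f,i,j}
  z — {f,i,j}

Registers:
  lower bound: {f,i,j,k} mutually conflict ⇒ χ ≥ 4
  assign f→c0 i→c1 j→c2 k→c3 z→c3 — no edge inside a register ⇒ χ ≤ 4
  χ = 4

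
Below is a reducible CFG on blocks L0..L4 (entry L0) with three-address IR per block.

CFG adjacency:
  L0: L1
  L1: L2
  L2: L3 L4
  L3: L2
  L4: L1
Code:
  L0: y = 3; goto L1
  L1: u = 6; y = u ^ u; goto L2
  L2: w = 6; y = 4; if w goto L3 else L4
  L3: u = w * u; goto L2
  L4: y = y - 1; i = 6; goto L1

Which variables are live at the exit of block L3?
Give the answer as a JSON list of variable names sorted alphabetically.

def/use:
  L0: def={y} ue=∅
  L1: def={u,y} ue=∅
  L2: def={w,y} ue=∅
  L3: def={u} ue={u,w}
  L4: def={i,y} ue={y}

Live sets:
  L0 li=∅ lo=∅
  L1 li=∅ lo={u}
  L2 li={u} lo={u,w,y}
  L3 li={u,w} lo={u}
  L4 li={y} lo=∅

live-out(L3) = ["u"]

Answer: ["u"]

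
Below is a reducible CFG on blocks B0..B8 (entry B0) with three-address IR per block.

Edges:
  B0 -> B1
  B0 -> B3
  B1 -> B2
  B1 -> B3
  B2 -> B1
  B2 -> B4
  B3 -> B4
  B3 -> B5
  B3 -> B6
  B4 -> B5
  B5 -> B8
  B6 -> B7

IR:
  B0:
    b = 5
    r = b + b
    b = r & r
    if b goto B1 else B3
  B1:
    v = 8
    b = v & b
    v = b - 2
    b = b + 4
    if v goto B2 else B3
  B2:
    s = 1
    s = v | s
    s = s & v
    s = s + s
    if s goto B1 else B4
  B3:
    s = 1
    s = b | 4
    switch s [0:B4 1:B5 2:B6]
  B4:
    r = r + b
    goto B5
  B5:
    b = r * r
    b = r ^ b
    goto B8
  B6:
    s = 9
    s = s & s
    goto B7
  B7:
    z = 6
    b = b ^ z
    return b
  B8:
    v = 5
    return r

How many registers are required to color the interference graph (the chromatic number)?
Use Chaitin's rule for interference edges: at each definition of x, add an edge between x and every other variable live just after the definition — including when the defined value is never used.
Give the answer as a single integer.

Answer: 4

Analysis:
Block summaries:
  B0 def {b,r} use ∅
  B1 def {b,v} use {b}
  B2 def {s} use {v}
  B3 def {s} use {b}
  B4 def {r} use {b,r}
  B5 def {b} use {r}
  B6 def {s} use ∅
  B7 def {b,z} use {b}
  B8 def {v} use {r}

Backward fixpoint:
  B0: in=∅ out={b,r}
  B1: in={b,r} out={b,r,v}
  B2: in={b,r,v} out={b,r}
  B3: in={b,r} out={b,r}
  B4: in={b,r} out={r}
  B5: in={r} out={r}
  B6: in={b} out={b}
  B7: in={b} out=∅
  B8: in={r} out=∅

Conflict graph:
  b: {r,s,v,z}
  r: {b,s,v}
  s: {b,r,v}
  v: {b,r,s}
  z: {b}

Chromatic number:
  clique {b,r,s,v} ⇒ need ≥ 4
  4-colouring: R0={b}  R1={r,z}  R2={s}  R3={v}
  χ = 4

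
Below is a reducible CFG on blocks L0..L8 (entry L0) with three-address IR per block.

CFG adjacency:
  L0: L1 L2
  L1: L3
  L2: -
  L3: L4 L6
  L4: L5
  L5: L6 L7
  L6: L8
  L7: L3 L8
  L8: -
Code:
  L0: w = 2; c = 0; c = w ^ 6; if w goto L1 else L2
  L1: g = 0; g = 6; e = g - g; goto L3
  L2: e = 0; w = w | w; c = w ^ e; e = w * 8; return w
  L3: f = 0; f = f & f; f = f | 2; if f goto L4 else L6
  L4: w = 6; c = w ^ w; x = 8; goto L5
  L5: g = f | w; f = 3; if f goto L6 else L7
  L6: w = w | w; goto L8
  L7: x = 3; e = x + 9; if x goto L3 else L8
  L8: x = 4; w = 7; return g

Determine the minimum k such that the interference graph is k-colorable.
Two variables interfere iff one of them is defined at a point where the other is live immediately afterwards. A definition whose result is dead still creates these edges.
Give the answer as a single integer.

Block summaries:
  L0: {c,w} / ∅
  L1: {e,g} / ∅
  L2: {c,e,w} / {w}
  L3: {f} / ∅
  L4: {c,w,x} / ∅
  L5: {f,g} / {f,w}
  L6: {w} / {w}
  L7: {e,x} / ∅
  L8: {w,x} / {g}

Liveness:
  L0: in=∅ out={w}
  L1: in={w} out={g,w}
  L2: in={w} out=∅
  L3: in={g,w} out={f,g,w}
  L4: in={f} out={f,w}
  L5: in={f,w} out={g,w}
  L6: in={g,w} out={g}
  L7: in={g,w} out={g,w}
  L8: in={g} out=∅

Interference:
  c — {f,w}
  e — {g,w,x}
  f — {c,g,w,x}
  g — {e,f,w,x}
  w — {c,e,f,g,x}
  x — {e,f,g,w}

Registers:
  clique {e,g,w,x} ⇒ need ≥ 4
  assign c→r2 e→r1 f→r1 g→r2 w→r0 x→r3 — no edge inside a register ⇒ χ ≤ 4
  χ = 4

Answer: 4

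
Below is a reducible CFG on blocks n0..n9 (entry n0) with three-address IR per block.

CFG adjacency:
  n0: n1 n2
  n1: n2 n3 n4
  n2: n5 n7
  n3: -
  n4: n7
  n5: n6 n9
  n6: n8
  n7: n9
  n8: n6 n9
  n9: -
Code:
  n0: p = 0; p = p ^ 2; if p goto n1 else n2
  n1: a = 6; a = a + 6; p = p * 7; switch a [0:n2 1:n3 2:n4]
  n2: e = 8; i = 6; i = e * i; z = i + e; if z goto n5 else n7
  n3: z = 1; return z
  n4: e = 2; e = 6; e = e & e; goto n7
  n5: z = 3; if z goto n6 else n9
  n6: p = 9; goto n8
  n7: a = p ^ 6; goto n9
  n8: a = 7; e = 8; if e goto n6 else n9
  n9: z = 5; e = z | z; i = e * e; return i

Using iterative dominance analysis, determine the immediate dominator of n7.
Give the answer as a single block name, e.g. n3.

Answer: n0

Analysis:
idom tree: n1←n0 n2←n0 n3←n1 n4←n1 n5←n2 n6←n5 n7←n0 n8←n6 n9←n0
Join-block Dom:
  n2: preds {n0,n1}: {n0} ∩ {n0,n1} = {n0}; idom=n0
  n6: preds {n5,n8}: {n0,n2,n5} ∩ {n0,n2,n5,n6,n8} = {n0,n2,n5}; idom=n5
  n7: preds {n2,n4}: {n0,n2} ∩ {n0,n1,n4} = {n0}; idom=n0
  n9: preds {n5,n7,n8}: {n0,n2,n5} ∩ {n0,n7} ∩ {n0,n2,n5,n6,n8} = {n0}; idom=n0

idom(n7) = n0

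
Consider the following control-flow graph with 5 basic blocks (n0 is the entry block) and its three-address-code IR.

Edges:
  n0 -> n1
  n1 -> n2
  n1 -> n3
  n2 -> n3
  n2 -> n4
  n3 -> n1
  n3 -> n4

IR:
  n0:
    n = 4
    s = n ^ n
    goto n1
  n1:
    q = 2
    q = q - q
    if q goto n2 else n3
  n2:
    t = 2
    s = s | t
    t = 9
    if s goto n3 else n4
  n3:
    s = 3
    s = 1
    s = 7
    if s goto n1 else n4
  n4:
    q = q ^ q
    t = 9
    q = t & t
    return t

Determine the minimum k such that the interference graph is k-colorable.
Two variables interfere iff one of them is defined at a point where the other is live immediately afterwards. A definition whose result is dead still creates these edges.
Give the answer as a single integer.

def/use:
  n0 def {n,s} use ∅
  n1 def {q} use ∅
  n2 def {s,t} use {s}
  n3 def {s} use ∅
  n4 def {q,t} use {q}

Live sets:
  n0: in=∅ out={s}
  n1: in={s} out={q,s}
  n2: in={q,s} out={q}
  n3: in={q} out={q,s}
  n4: in={q} out=∅

Conflict graph:
  n↔∅
  q↔{s,t}
  s↔{q,t}
  t↔{q,s}

Colouring:
  clique {q,s,t} ⇒ need ≥ 3
  3-colouring: r0={n,q}  r1={s}  r2={t}
  χ = 3

Answer: 3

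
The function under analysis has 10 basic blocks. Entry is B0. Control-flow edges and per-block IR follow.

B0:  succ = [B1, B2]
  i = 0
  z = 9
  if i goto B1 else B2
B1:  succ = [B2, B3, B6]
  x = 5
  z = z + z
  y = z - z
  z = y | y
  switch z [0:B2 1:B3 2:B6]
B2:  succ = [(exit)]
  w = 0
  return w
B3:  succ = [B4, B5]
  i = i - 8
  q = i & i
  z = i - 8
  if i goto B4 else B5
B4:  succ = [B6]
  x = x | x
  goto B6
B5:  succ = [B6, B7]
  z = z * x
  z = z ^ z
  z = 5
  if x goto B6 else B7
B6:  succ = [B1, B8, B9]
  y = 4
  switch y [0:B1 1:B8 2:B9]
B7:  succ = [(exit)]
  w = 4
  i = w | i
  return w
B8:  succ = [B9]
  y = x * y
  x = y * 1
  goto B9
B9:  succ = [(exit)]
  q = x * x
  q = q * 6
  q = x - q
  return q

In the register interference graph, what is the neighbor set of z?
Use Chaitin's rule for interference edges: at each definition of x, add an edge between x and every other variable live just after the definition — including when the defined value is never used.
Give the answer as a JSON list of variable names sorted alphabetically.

Per-block:
  B0 def {i,z} use ∅
  B1 def {x,y,z} use {z}
  B2 def {w} use ∅
  B3 def {i,q,z} use {i}
  B4 def {x} use {x}
  B5 def {z} use {x,z}
  B6 def {y} use ∅
  B7 def {i,w} use {i}
  B8 def {x,y} use {x,y}
  B9 def {q} use {x}

Liveness:
  B0: in=∅ out={i,z}
  B1: in={i,z} out={i,x,z}
  B2: in=∅ out=∅
  B3: in={i,x} out={i,x,z}
  B4: in={i,x,z} out={i,x,z}
  B5: in={i,x,z} out={i,x,z}
  B6: in={i,x,z} out={i,x,y,z}
  B7: in={i} out=∅
  B8: in={x,y} out={x}
  B9: in={x} out=∅

Conflict graph:
  i — {q,w,x,y,z}
  q — {i,x}
  w — {i}
  x — {i,q,y,z}
  y — {i,x,z}
  z — {i,x,y}

N(z) = ["i", "x", "y"]

Answer: ["i", "x", "y"]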